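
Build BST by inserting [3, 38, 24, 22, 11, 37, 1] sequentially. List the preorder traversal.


Root = 3; build tree by BST insertion.
Preorder traversal: [3, 1, 38, 24, 22, 11, 37]


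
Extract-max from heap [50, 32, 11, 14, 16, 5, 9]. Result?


Max = 50
Replace root with last, heapify down
Resulting heap: [32, 16, 11, 14, 9, 5]


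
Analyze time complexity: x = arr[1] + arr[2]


Analysis: constant-time operation, no loop
Complexity: O(1)


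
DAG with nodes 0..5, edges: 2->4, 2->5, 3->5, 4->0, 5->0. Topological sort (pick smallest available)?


Kahn's algorithm, process smallest node first
Order: [1, 2, 3, 4, 5, 0]


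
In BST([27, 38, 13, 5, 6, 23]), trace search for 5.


BST root = 27
Search for 5: compare at each node
Path: [27, 13, 5]


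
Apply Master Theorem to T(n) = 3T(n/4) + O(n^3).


a=3, b=4, c=3. log_4(3)=0.792 < c=3. Case 3: O(n^c) = O(n^3)
Complexity: O(n^3)


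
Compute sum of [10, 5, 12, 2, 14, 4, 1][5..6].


Prefix sums: [0, 10, 15, 27, 29, 43, 47, 48]
Sum[5..6] = prefix[7] - prefix[5] = 48 - 43 = 5


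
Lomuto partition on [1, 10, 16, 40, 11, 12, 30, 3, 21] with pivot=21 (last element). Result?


Elements <= 21 go left of pivot.
Result: [1, 10, 16, 11, 12, 3, 21, 40, 30], pivot at index 6


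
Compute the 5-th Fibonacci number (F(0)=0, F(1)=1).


F(n)=F(n-1)+F(n-2)
...F(3)=2, F(4)=3, F(5)=5


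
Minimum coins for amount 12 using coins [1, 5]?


dp[0]=0; dp[i]=1+min(dp[i-c] for c in coins)
...dp[7]=3, dp[8]=4, dp[9]=5, dp[10]=2, dp[11]=3, dp[12]=4
Minimum coins for 12 = 4


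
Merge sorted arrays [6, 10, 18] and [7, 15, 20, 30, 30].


Compare heads, take smaller each step.
Merged: [6, 7, 10, 15, 18, 20, 30, 30]


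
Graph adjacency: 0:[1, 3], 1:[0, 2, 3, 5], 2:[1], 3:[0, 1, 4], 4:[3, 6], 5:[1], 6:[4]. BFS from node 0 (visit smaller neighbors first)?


BFS queue: start with [0]
Visit order: [0, 1, 3, 2, 5, 4, 6]


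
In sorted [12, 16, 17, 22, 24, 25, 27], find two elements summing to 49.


Two pointers: lo=0, hi=6
Found pair: (22, 27) summing to 49


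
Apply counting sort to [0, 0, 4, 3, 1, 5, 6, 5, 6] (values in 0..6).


Count array: [2, 1, 0, 1, 1, 2, 2]
Reconstruct: [0, 0, 1, 3, 4, 5, 5, 6, 6]


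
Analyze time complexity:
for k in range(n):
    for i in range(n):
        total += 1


Per nesting level: O(n) * O(n) = O(n^2)
Complexity: O(n^2)


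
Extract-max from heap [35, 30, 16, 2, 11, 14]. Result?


Max = 35
Replace root with last, heapify down
Resulting heap: [30, 14, 16, 2, 11]


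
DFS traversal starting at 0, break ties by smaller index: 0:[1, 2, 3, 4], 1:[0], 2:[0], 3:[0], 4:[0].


DFS stack-based: start with [0]
Visit order: [0, 1, 2, 3, 4]


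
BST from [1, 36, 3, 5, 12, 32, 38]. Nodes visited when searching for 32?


BST root = 1
Search for 32: compare at each node
Path: [1, 36, 3, 5, 12, 32]


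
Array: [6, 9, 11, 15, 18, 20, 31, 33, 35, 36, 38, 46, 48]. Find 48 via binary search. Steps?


Search for 48:
[0,12] mid=6 arr[6]=31
[7,12] mid=9 arr[9]=36
[10,12] mid=11 arr[11]=46
[12,12] mid=12 arr[12]=48
Total: 4 comparisons


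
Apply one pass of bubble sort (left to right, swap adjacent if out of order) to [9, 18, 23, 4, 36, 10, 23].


After one pass: [9, 18, 4, 23, 10, 23, 36]


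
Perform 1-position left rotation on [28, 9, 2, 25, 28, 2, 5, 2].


Left rotate by 1: [9, 2, 25, 28, 2, 5, 2, 28]


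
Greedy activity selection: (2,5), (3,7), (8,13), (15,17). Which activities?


Greedy: pick earliest-ending, then skip overlaps.
Selected (3 activities): [(2, 5), (8, 13), (15, 17)]


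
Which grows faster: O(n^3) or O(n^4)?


cubic grows slower than quartic
O(n^3) is asymptotically smaller; O(n^4) grows faster


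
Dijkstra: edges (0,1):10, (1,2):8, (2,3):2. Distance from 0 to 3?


Dijkstra from 0:
Distances: {0: 0, 1: 10, 2: 18, 3: 20}
Shortest distance to 3 = 20, path = [0, 1, 2, 3]


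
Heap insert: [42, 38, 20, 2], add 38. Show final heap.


Append 38: [42, 38, 20, 2, 38]
Bubble up: no swaps needed
Result: [42, 38, 20, 2, 38]


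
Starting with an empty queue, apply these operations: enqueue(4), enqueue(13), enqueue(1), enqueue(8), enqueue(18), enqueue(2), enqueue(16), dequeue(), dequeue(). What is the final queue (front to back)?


enqueue(4) -> [4]
enqueue(13) -> [4, 13]
enqueue(1) -> [4, 13, 1]
enqueue(8) -> [4, 13, 1, 8]
enqueue(18) -> [4, 13, 1, 8, 18]
enqueue(2) -> [4, 13, 1, 8, 18, 2]
enqueue(16) -> [4, 13, 1, 8, 18, 2, 16]
dequeue() returns 4 -> [13, 1, 8, 18, 2, 16]
dequeue() returns 13 -> [1, 8, 18, 2, 16]
Final queue (front to back): [1, 8, 18, 2, 16]


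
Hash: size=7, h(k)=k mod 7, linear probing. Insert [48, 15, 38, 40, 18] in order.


Insertions: 48->slot 6; 15->slot 1; 38->slot 3; 40->slot 5; 18->slot 4
Table: [None, 15, None, 38, 18, 40, 48]


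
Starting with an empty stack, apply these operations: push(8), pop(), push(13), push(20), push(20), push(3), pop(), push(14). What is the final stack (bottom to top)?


push(8) -> [8]
pop() returns 8 -> []
push(13) -> [13]
push(20) -> [13, 20]
push(20) -> [13, 20, 20]
push(3) -> [13, 20, 20, 3]
pop() returns 3 -> [13, 20, 20]
push(14) -> [13, 20, 20, 14]
Final stack (bottom to top): [13, 20, 20, 14]


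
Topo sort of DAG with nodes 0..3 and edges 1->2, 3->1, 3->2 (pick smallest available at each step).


Kahn's algorithm, process smallest node first
Order: [0, 3, 1, 2]


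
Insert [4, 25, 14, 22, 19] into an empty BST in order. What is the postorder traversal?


Root = 4; build tree by BST insertion.
Postorder traversal: [19, 22, 14, 25, 4]


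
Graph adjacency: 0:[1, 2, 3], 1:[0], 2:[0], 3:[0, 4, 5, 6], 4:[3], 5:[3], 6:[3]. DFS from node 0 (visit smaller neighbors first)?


DFS stack-based: start with [0]
Visit order: [0, 1, 2, 3, 4, 5, 6]


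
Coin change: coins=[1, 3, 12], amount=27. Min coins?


dp[0]=0; dp[i]=1+min(dp[i-c] for c in coins)
...dp[22]=5, dp[23]=6, dp[24]=2, dp[25]=3, dp[26]=4, dp[27]=3
Minimum coins for 27 = 3


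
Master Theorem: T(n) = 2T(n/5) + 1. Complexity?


a=2, b=5, c=0. log_5(2)=0.431 > c=0. Case 1: O(n^log_b(a)) = O(n^0.431)
Complexity: O(n^0.431)


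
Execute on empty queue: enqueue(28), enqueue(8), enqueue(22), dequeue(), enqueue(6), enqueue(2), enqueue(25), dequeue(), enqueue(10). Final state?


enqueue(28) -> [28]
enqueue(8) -> [28, 8]
enqueue(22) -> [28, 8, 22]
dequeue() returns 28 -> [8, 22]
enqueue(6) -> [8, 22, 6]
enqueue(2) -> [8, 22, 6, 2]
enqueue(25) -> [8, 22, 6, 2, 25]
dequeue() returns 8 -> [22, 6, 2, 25]
enqueue(10) -> [22, 6, 2, 25, 10]
Final queue (front to back): [22, 6, 2, 25, 10]


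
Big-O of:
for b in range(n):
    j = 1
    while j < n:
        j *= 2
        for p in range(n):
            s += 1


Per nesting level: O(n) * O(log n) * O(n) = O(n^2 log n)
Complexity: O(n^2 log n)


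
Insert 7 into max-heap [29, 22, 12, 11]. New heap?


Append 7: [29, 22, 12, 11, 7]
Bubble up: no swaps needed
Result: [29, 22, 12, 11, 7]


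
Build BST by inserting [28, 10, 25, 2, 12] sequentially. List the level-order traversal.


Root = 28; build tree by BST insertion.
Level-Order traversal: [28, 10, 2, 25, 12]


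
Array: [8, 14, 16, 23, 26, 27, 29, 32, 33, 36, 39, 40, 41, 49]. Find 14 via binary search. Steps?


Search for 14:
[0,13] mid=6 arr[6]=29
[0,5] mid=2 arr[2]=16
[0,1] mid=0 arr[0]=8
[1,1] mid=1 arr[1]=14
Total: 4 comparisons


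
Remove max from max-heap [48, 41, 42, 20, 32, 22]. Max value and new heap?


Max = 48
Replace root with last, heapify down
Resulting heap: [42, 41, 22, 20, 32]


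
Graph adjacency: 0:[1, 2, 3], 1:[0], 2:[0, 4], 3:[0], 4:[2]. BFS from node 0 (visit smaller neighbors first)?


BFS queue: start with [0]
Visit order: [0, 1, 2, 3, 4]


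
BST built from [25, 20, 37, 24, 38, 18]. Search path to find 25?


BST root = 25
Search for 25: compare at each node
Path: [25]


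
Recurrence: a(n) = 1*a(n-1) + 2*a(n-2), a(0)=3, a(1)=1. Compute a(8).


Build bottom-up:
...a(6)=87, a(7)=169, a(8)=1*169+2*87=343


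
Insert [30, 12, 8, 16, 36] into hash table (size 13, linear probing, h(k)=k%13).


Insertions: 30->slot 4; 12->slot 12; 8->slot 8; 16->slot 3; 36->slot 10
Table: [None, None, None, 16, 30, None, None, None, 8, None, 36, None, 12]


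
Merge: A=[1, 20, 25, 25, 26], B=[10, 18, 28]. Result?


Compare heads, take smaller each step.
Merged: [1, 10, 18, 20, 25, 25, 26, 28]


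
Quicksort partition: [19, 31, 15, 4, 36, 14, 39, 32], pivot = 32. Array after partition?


Elements <= 32 go left of pivot.
Result: [19, 31, 15, 4, 14, 32, 39, 36], pivot at index 5


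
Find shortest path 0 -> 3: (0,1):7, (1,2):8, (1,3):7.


Dijkstra from 0:
Distances: {0: 0, 1: 7, 2: 15, 3: 14}
Shortest distance to 3 = 14, path = [0, 1, 3]


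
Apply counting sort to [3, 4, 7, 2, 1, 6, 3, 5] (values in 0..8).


Count array: [0, 1, 1, 2, 1, 1, 1, 1, 0]
Reconstruct: [1, 2, 3, 3, 4, 5, 6, 7]


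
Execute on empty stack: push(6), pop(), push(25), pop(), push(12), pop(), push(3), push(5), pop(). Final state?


push(6) -> [6]
pop() returns 6 -> []
push(25) -> [25]
pop() returns 25 -> []
push(12) -> [12]
pop() returns 12 -> []
push(3) -> [3]
push(5) -> [3, 5]
pop() returns 5 -> [3]
Final stack (bottom to top): [3]


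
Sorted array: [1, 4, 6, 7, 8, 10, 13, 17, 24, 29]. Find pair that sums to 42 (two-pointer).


Two pointers: lo=0, hi=9
Found pair: (13, 29) summing to 42


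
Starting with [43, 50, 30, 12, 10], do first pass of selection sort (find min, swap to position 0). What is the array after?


After one pass: [10, 50, 30, 12, 43]


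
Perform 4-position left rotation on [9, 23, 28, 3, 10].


Left rotate by 4: [10, 9, 23, 28, 3]


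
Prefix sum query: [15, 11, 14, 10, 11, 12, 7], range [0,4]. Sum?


Prefix sums: [0, 15, 26, 40, 50, 61, 73, 80]
Sum[0..4] = prefix[5] - prefix[0] = 61 - 0 = 61


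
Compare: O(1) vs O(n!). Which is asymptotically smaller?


constant grows slower than factorial
O(1) is asymptotically smaller; O(n!) grows faster


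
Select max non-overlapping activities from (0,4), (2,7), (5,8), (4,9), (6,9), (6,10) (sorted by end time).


Greedy: pick earliest-ending, then skip overlaps.
Selected (2 activities): [(0, 4), (5, 8)]


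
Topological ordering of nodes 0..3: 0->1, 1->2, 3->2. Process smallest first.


Kahn's algorithm, process smallest node first
Order: [0, 1, 3, 2]


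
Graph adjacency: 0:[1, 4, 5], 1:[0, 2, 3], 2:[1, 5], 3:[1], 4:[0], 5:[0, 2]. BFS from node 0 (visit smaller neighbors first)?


BFS queue: start with [0]
Visit order: [0, 1, 4, 5, 2, 3]


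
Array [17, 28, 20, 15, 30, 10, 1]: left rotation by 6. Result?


Left rotate by 6: [1, 17, 28, 20, 15, 30, 10]


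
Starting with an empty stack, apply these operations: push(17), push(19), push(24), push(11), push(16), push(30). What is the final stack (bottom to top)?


push(17) -> [17]
push(19) -> [17, 19]
push(24) -> [17, 19, 24]
push(11) -> [17, 19, 24, 11]
push(16) -> [17, 19, 24, 11, 16]
push(30) -> [17, 19, 24, 11, 16, 30]
Final stack (bottom to top): [17, 19, 24, 11, 16, 30]


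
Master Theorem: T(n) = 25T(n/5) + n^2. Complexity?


a=25, b=5, c=2. log_5(25)=2 = c=2. Case 2: O(n^c log n) = O(n^2 log n)
Complexity: O(n^2 log n)


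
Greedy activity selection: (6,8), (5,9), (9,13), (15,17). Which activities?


Greedy: pick earliest-ending, then skip overlaps.
Selected (3 activities): [(6, 8), (9, 13), (15, 17)]


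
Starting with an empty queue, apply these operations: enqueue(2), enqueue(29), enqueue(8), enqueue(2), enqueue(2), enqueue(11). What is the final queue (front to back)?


enqueue(2) -> [2]
enqueue(29) -> [2, 29]
enqueue(8) -> [2, 29, 8]
enqueue(2) -> [2, 29, 8, 2]
enqueue(2) -> [2, 29, 8, 2, 2]
enqueue(11) -> [2, 29, 8, 2, 2, 11]
Final queue (front to back): [2, 29, 8, 2, 2, 11]


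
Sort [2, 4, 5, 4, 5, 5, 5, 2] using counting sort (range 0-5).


Count array: [0, 0, 2, 0, 2, 4]
Reconstruct: [2, 2, 4, 4, 5, 5, 5, 5]


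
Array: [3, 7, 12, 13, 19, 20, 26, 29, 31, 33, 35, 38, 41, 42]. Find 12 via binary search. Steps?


Search for 12:
[0,13] mid=6 arr[6]=26
[0,5] mid=2 arr[2]=12
Total: 2 comparisons


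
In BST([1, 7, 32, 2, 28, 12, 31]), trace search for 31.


BST root = 1
Search for 31: compare at each node
Path: [1, 7, 32, 28, 31]


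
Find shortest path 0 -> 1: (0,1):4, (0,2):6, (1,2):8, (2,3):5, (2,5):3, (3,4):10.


Dijkstra from 0:
Distances: {0: 0, 1: 4, 2: 6, 3: 11, 4: 21, 5: 9}
Shortest distance to 1 = 4, path = [0, 1]


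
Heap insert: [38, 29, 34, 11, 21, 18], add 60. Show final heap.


Append 60: [38, 29, 34, 11, 21, 18, 60]
Bubble up: swap idx 6(60) with idx 2(34); swap idx 2(60) with idx 0(38)
Result: [60, 29, 38, 11, 21, 18, 34]


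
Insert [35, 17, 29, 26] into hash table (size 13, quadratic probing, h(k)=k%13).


Insertions: 35->slot 9; 17->slot 4; 29->slot 3; 26->slot 0
Table: [26, None, None, 29, 17, None, None, None, None, 35, None, None, None]


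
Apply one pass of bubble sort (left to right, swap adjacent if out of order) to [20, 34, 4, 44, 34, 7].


After one pass: [20, 4, 34, 34, 7, 44]


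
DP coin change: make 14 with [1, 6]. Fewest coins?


dp[0]=0; dp[i]=1+min(dp[i-c] for c in coins)
...dp[9]=4, dp[10]=5, dp[11]=6, dp[12]=2, dp[13]=3, dp[14]=4
Minimum coins for 14 = 4


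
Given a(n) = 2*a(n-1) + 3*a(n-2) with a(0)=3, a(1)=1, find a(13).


Build bottom-up:
...a(11)=177145, a(12)=531443, a(13)=2*531443+3*177145=1594321


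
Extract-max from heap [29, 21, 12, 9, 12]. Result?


Max = 29
Replace root with last, heapify down
Resulting heap: [21, 12, 12, 9]


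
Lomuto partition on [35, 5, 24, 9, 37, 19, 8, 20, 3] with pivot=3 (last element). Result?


Elements <= 3 go left of pivot.
Result: [3, 5, 24, 9, 37, 19, 8, 20, 35], pivot at index 0


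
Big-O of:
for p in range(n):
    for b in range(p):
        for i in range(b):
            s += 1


Per nesting level: O(n) * O(n) [triangular over p] * O(n) [triangular over b] = O(n^3)
Complexity: O(n^3)


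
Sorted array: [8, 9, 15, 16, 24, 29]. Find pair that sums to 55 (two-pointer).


Two pointers: lo=0, hi=5
No pair sums to 55


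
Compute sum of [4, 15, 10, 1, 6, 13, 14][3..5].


Prefix sums: [0, 4, 19, 29, 30, 36, 49, 63]
Sum[3..5] = prefix[6] - prefix[3] = 49 - 29 = 20


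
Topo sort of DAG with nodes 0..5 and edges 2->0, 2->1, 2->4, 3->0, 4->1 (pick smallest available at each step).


Kahn's algorithm, process smallest node first
Order: [2, 3, 0, 4, 1, 5]


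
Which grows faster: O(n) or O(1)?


constant grows slower than linear
O(1) is asymptotically smaller; O(n) grows faster


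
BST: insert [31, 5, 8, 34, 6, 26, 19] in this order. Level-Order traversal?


Root = 31; build tree by BST insertion.
Level-Order traversal: [31, 5, 34, 8, 6, 26, 19]


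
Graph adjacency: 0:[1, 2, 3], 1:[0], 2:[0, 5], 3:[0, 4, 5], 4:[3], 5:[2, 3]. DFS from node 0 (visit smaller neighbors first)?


DFS stack-based: start with [0]
Visit order: [0, 1, 2, 5, 3, 4]


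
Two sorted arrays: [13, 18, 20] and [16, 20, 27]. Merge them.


Compare heads, take smaller each step.
Merged: [13, 16, 18, 20, 20, 27]


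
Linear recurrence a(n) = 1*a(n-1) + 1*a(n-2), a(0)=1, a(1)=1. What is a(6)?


Build bottom-up:
...a(4)=5, a(5)=8, a(6)=1*8+1*5=13


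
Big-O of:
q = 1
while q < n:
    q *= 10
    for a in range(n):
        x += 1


Per nesting level: O(log n) * O(n) = O(n log n)
Complexity: O(n log n)


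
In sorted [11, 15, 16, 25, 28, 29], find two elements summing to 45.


Two pointers: lo=0, hi=5
Found pair: (16, 29) summing to 45


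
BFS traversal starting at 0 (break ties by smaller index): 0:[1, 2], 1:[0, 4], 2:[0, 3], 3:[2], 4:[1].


BFS queue: start with [0]
Visit order: [0, 1, 2, 4, 3]


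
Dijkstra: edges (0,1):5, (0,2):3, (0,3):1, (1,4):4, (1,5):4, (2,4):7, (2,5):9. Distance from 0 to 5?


Dijkstra from 0:
Distances: {0: 0, 1: 5, 2: 3, 3: 1, 4: 9, 5: 9}
Shortest distance to 5 = 9, path = [0, 1, 5]


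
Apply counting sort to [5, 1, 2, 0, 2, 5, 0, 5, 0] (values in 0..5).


Count array: [3, 1, 2, 0, 0, 3]
Reconstruct: [0, 0, 0, 1, 2, 2, 5, 5, 5]


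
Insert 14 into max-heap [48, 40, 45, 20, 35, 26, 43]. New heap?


Append 14: [48, 40, 45, 20, 35, 26, 43, 14]
Bubble up: no swaps needed
Result: [48, 40, 45, 20, 35, 26, 43, 14]


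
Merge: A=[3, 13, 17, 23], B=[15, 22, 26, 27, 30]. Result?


Compare heads, take smaller each step.
Merged: [3, 13, 15, 17, 22, 23, 26, 27, 30]


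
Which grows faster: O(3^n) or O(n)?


linear grows slower than exponential (base 3)
O(n) is asymptotically smaller; O(3^n) grows faster


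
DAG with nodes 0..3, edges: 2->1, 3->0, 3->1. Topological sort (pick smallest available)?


Kahn's algorithm, process smallest node first
Order: [2, 3, 0, 1]


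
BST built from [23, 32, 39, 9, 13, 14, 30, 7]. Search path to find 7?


BST root = 23
Search for 7: compare at each node
Path: [23, 9, 7]


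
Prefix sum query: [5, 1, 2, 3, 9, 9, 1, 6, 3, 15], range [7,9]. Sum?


Prefix sums: [0, 5, 6, 8, 11, 20, 29, 30, 36, 39, 54]
Sum[7..9] = prefix[10] - prefix[7] = 54 - 30 = 24


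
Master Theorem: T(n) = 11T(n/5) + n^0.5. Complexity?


a=11, b=5, c=0.5. log_5(11)=1.490 > c=0.5. Case 1: O(n^log_b(a)) = O(n^1.490)
Complexity: O(n^1.490)


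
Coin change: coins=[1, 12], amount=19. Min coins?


dp[0]=0; dp[i]=1+min(dp[i-c] for c in coins)
...dp[14]=3, dp[15]=4, dp[16]=5, dp[17]=6, dp[18]=7, dp[19]=8
Minimum coins for 19 = 8


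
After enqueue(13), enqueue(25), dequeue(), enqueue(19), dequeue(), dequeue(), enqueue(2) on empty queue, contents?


enqueue(13) -> [13]
enqueue(25) -> [13, 25]
dequeue() returns 13 -> [25]
enqueue(19) -> [25, 19]
dequeue() returns 25 -> [19]
dequeue() returns 19 -> []
enqueue(2) -> [2]
Final queue (front to back): [2]


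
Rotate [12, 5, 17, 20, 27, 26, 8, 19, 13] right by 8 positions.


Right rotate by 8: [5, 17, 20, 27, 26, 8, 19, 13, 12]


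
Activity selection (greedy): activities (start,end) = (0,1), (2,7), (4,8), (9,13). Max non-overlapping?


Greedy: pick earliest-ending, then skip overlaps.
Selected (3 activities): [(0, 1), (2, 7), (9, 13)]


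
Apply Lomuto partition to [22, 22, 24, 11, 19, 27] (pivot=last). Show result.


Elements <= 27 go left of pivot.
Result: [22, 22, 24, 11, 19, 27], pivot at index 5


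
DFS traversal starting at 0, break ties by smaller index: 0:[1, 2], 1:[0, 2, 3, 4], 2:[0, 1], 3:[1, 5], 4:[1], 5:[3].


DFS stack-based: start with [0]
Visit order: [0, 1, 2, 3, 5, 4]


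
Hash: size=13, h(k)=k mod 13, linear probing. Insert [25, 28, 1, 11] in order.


Insertions: 25->slot 12; 28->slot 2; 1->slot 1; 11->slot 11
Table: [None, 1, 28, None, None, None, None, None, None, None, None, 11, 25]


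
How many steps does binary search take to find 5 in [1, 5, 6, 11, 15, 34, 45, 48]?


Search for 5:
[0,7] mid=3 arr[3]=11
[0,2] mid=1 arr[1]=5
Total: 2 comparisons


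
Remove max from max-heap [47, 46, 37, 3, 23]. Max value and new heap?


Max = 47
Replace root with last, heapify down
Resulting heap: [46, 23, 37, 3]


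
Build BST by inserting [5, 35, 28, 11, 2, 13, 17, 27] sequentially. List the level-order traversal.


Root = 5; build tree by BST insertion.
Level-Order traversal: [5, 2, 35, 28, 11, 13, 17, 27]


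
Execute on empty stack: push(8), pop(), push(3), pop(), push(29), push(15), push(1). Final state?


push(8) -> [8]
pop() returns 8 -> []
push(3) -> [3]
pop() returns 3 -> []
push(29) -> [29]
push(15) -> [29, 15]
push(1) -> [29, 15, 1]
Final stack (bottom to top): [29, 15, 1]


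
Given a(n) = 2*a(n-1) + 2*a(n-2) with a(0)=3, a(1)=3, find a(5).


Build bottom-up:
...a(3)=30, a(4)=84, a(5)=2*84+2*30=228


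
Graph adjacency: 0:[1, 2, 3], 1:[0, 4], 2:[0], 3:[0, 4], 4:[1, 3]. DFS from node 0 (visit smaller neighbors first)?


DFS stack-based: start with [0]
Visit order: [0, 1, 4, 3, 2]


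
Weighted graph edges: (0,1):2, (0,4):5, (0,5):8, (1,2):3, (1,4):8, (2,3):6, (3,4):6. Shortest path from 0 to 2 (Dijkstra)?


Dijkstra from 0:
Distances: {0: 0, 1: 2, 2: 5, 3: 11, 4: 5, 5: 8}
Shortest distance to 2 = 5, path = [0, 1, 2]


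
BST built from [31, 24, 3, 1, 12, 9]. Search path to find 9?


BST root = 31
Search for 9: compare at each node
Path: [31, 24, 3, 12, 9]


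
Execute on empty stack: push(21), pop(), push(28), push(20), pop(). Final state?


push(21) -> [21]
pop() returns 21 -> []
push(28) -> [28]
push(20) -> [28, 20]
pop() returns 20 -> [28]
Final stack (bottom to top): [28]


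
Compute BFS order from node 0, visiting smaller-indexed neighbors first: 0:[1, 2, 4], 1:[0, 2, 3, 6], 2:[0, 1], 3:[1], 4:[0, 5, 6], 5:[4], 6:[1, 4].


BFS queue: start with [0]
Visit order: [0, 1, 2, 4, 3, 6, 5]


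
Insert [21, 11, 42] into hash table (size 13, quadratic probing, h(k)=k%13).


Insertions: 21->slot 8; 11->slot 11; 42->slot 3
Table: [None, None, None, 42, None, None, None, None, 21, None, None, 11, None]


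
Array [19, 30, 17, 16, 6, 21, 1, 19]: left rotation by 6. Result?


Left rotate by 6: [1, 19, 19, 30, 17, 16, 6, 21]


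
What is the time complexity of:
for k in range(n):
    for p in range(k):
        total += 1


Per nesting level: O(n) * O(n) [triangular over k] = O(n^2)
Complexity: O(n^2)


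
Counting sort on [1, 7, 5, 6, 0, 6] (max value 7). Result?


Count array: [1, 1, 0, 0, 0, 1, 2, 1]
Reconstruct: [0, 1, 5, 6, 6, 7]


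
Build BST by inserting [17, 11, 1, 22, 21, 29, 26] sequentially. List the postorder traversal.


Root = 17; build tree by BST insertion.
Postorder traversal: [1, 11, 21, 26, 29, 22, 17]


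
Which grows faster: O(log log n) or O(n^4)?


double-logarithmic grows slower than quartic
O(log log n) is asymptotically smaller; O(n^4) grows faster


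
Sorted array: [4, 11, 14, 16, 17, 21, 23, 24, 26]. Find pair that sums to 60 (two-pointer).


Two pointers: lo=0, hi=8
No pair sums to 60


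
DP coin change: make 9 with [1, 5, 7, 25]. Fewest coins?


dp[0]=0; dp[i]=1+min(dp[i-c] for c in coins)
...dp[4]=4, dp[5]=1, dp[6]=2, dp[7]=1, dp[8]=2, dp[9]=3
Minimum coins for 9 = 3


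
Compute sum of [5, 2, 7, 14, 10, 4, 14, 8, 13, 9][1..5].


Prefix sums: [0, 5, 7, 14, 28, 38, 42, 56, 64, 77, 86]
Sum[1..5] = prefix[6] - prefix[1] = 42 - 5 = 37


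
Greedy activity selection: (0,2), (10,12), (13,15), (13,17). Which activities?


Greedy: pick earliest-ending, then skip overlaps.
Selected (3 activities): [(0, 2), (10, 12), (13, 15)]


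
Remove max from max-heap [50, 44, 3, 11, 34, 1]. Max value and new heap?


Max = 50
Replace root with last, heapify down
Resulting heap: [44, 34, 3, 11, 1]


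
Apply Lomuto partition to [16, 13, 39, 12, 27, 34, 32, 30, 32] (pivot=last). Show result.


Elements <= 32 go left of pivot.
Result: [16, 13, 12, 27, 32, 30, 32, 34, 39], pivot at index 6


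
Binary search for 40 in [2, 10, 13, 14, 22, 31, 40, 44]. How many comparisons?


Search for 40:
[0,7] mid=3 arr[3]=14
[4,7] mid=5 arr[5]=31
[6,7] mid=6 arr[6]=40
Total: 3 comparisons


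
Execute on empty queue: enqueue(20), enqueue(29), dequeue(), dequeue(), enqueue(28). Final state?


enqueue(20) -> [20]
enqueue(29) -> [20, 29]
dequeue() returns 20 -> [29]
dequeue() returns 29 -> []
enqueue(28) -> [28]
Final queue (front to back): [28]


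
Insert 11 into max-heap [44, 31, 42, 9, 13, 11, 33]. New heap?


Append 11: [44, 31, 42, 9, 13, 11, 33, 11]
Bubble up: swap idx 7(11) with idx 3(9)
Result: [44, 31, 42, 11, 13, 11, 33, 9]


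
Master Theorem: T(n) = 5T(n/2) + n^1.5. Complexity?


a=5, b=2, c=1.5. log_2(5)=2.322 > c=1.5. Case 1: O(n^log_b(a)) = O(n^2.322)
Complexity: O(n^2.322)


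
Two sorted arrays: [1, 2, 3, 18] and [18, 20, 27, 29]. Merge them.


Compare heads, take smaller each step.
Merged: [1, 2, 3, 18, 18, 20, 27, 29]


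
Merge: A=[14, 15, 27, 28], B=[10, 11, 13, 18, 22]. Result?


Compare heads, take smaller each step.
Merged: [10, 11, 13, 14, 15, 18, 22, 27, 28]


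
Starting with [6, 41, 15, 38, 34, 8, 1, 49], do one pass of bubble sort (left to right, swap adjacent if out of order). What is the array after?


After one pass: [6, 15, 38, 34, 8, 1, 41, 49]


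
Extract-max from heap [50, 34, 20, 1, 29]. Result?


Max = 50
Replace root with last, heapify down
Resulting heap: [34, 29, 20, 1]


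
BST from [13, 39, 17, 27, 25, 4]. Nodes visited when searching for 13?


BST root = 13
Search for 13: compare at each node
Path: [13]


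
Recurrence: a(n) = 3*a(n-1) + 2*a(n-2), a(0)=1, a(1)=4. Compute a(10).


Build bottom-up:
...a(8)=28642, a(9)=102010, a(10)=3*102010+2*28642=363314


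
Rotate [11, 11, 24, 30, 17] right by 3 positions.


Right rotate by 3: [24, 30, 17, 11, 11]


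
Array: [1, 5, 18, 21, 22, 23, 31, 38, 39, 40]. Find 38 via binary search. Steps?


Search for 38:
[0,9] mid=4 arr[4]=22
[5,9] mid=7 arr[7]=38
Total: 2 comparisons


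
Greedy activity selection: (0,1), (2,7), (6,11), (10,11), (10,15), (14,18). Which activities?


Greedy: pick earliest-ending, then skip overlaps.
Selected (4 activities): [(0, 1), (2, 7), (10, 11), (14, 18)]


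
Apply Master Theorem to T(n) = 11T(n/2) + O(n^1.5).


a=11, b=2, c=1.5. log_2(11)=3.459 > c=1.5. Case 1: O(n^log_b(a)) = O(n^3.459)
Complexity: O(n^3.459)


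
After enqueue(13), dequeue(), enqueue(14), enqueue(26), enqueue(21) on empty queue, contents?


enqueue(13) -> [13]
dequeue() returns 13 -> []
enqueue(14) -> [14]
enqueue(26) -> [14, 26]
enqueue(21) -> [14, 26, 21]
Final queue (front to back): [14, 26, 21]


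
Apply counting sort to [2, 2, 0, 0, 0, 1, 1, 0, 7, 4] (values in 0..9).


Count array: [4, 2, 2, 0, 1, 0, 0, 1, 0, 0]
Reconstruct: [0, 0, 0, 0, 1, 1, 2, 2, 4, 7]


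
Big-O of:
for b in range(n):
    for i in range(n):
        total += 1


Per nesting level: O(n) * O(n) = O(n^2)
Complexity: O(n^2)


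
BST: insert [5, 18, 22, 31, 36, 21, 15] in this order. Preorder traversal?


Root = 5; build tree by BST insertion.
Preorder traversal: [5, 18, 15, 22, 21, 31, 36]


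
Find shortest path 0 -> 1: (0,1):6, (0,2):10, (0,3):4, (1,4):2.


Dijkstra from 0:
Distances: {0: 0, 1: 6, 2: 10, 3: 4, 4: 8}
Shortest distance to 1 = 6, path = [0, 1]


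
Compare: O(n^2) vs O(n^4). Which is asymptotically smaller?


quadratic grows slower than quartic
O(n^2) is asymptotically smaller; O(n^4) grows faster


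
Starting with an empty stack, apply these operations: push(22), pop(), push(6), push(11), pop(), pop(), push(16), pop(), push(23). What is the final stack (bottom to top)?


push(22) -> [22]
pop() returns 22 -> []
push(6) -> [6]
push(11) -> [6, 11]
pop() returns 11 -> [6]
pop() returns 6 -> []
push(16) -> [16]
pop() returns 16 -> []
push(23) -> [23]
Final stack (bottom to top): [23]


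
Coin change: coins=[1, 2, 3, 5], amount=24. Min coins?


dp[0]=0; dp[i]=1+min(dp[i-c] for c in coins)
...dp[19]=5, dp[20]=4, dp[21]=5, dp[22]=5, dp[23]=5, dp[24]=6
Minimum coins for 24 = 6


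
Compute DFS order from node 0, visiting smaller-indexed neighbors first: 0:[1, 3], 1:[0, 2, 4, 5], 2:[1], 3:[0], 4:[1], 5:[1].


DFS stack-based: start with [0]
Visit order: [0, 1, 2, 4, 5, 3]


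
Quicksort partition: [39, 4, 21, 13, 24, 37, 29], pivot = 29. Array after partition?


Elements <= 29 go left of pivot.
Result: [4, 21, 13, 24, 29, 37, 39], pivot at index 4


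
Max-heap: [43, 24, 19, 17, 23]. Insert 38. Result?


Append 38: [43, 24, 19, 17, 23, 38]
Bubble up: swap idx 5(38) with idx 2(19)
Result: [43, 24, 38, 17, 23, 19]


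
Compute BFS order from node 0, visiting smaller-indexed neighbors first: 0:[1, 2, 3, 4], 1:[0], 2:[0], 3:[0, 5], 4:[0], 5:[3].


BFS queue: start with [0]
Visit order: [0, 1, 2, 3, 4, 5]


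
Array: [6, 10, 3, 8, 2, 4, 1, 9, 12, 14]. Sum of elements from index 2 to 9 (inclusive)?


Prefix sums: [0, 6, 16, 19, 27, 29, 33, 34, 43, 55, 69]
Sum[2..9] = prefix[10] - prefix[2] = 69 - 16 = 53


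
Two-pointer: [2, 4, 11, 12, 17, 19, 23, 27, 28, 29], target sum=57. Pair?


Two pointers: lo=0, hi=9
Found pair: (28, 29) summing to 57


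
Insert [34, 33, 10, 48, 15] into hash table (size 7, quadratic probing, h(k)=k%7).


Insertions: 34->slot 6; 33->slot 5; 10->slot 3; 48->slot 0; 15->slot 1
Table: [48, 15, None, 10, None, 33, 34]


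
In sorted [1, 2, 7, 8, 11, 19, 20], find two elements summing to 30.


Two pointers: lo=0, hi=6
Found pair: (11, 19) summing to 30


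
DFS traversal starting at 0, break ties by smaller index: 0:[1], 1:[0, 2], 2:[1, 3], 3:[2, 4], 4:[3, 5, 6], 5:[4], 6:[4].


DFS stack-based: start with [0]
Visit order: [0, 1, 2, 3, 4, 5, 6]


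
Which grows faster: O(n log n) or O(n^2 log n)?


linearithmic grows slower than n^2 log n
O(n log n) is asymptotically smaller; O(n^2 log n) grows faster


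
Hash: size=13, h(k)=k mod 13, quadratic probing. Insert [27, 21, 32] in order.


Insertions: 27->slot 1; 21->slot 8; 32->slot 6
Table: [None, 27, None, None, None, None, 32, None, 21, None, None, None, None]


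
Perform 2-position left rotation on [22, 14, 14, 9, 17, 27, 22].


Left rotate by 2: [14, 9, 17, 27, 22, 22, 14]


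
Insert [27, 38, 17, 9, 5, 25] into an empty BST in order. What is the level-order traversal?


Root = 27; build tree by BST insertion.
Level-Order traversal: [27, 17, 38, 9, 25, 5]


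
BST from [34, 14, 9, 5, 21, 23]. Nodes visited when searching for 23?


BST root = 34
Search for 23: compare at each node
Path: [34, 14, 21, 23]


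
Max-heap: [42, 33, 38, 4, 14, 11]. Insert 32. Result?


Append 32: [42, 33, 38, 4, 14, 11, 32]
Bubble up: no swaps needed
Result: [42, 33, 38, 4, 14, 11, 32]


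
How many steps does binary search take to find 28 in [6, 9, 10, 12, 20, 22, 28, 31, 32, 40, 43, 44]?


Search for 28:
[0,11] mid=5 arr[5]=22
[6,11] mid=8 arr[8]=32
[6,7] mid=6 arr[6]=28
Total: 3 comparisons


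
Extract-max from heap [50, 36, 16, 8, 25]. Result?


Max = 50
Replace root with last, heapify down
Resulting heap: [36, 25, 16, 8]


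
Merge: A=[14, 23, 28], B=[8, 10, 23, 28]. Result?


Compare heads, take smaller each step.
Merged: [8, 10, 14, 23, 23, 28, 28]


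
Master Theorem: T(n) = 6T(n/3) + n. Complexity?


a=6, b=3, c=1. log_3(6)=1.631 > c=1. Case 1: O(n^log_b(a)) = O(n^1.631)
Complexity: O(n^1.631)


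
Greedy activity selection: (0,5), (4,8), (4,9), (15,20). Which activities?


Greedy: pick earliest-ending, then skip overlaps.
Selected (2 activities): [(0, 5), (15, 20)]


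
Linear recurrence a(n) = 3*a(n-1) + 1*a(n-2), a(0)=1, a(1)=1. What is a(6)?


Build bottom-up:
...a(4)=43, a(5)=142, a(6)=3*142+1*43=469


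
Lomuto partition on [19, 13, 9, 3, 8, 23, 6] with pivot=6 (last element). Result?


Elements <= 6 go left of pivot.
Result: [3, 6, 9, 19, 8, 23, 13], pivot at index 1


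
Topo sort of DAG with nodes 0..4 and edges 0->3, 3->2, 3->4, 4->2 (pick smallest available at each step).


Kahn's algorithm, process smallest node first
Order: [0, 1, 3, 4, 2]


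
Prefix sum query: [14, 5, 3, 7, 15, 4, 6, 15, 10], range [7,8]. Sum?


Prefix sums: [0, 14, 19, 22, 29, 44, 48, 54, 69, 79]
Sum[7..8] = prefix[9] - prefix[7] = 79 - 54 = 25


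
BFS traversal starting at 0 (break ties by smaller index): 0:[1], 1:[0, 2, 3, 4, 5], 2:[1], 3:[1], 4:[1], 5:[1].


BFS queue: start with [0]
Visit order: [0, 1, 2, 3, 4, 5]


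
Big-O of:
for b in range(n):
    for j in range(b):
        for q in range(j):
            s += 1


Per nesting level: O(n) * O(n) [triangular over b] * O(n) [triangular over j] = O(n^3)
Complexity: O(n^3)


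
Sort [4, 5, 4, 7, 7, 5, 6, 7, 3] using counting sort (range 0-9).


Count array: [0, 0, 0, 1, 2, 2, 1, 3, 0, 0]
Reconstruct: [3, 4, 4, 5, 5, 6, 7, 7, 7]


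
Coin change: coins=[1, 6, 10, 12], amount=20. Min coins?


dp[0]=0; dp[i]=1+min(dp[i-c] for c in coins)
...dp[15]=4, dp[16]=2, dp[17]=3, dp[18]=2, dp[19]=3, dp[20]=2
Minimum coins for 20 = 2


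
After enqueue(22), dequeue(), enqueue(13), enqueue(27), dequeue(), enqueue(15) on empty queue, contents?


enqueue(22) -> [22]
dequeue() returns 22 -> []
enqueue(13) -> [13]
enqueue(27) -> [13, 27]
dequeue() returns 13 -> [27]
enqueue(15) -> [27, 15]
Final queue (front to back): [27, 15]


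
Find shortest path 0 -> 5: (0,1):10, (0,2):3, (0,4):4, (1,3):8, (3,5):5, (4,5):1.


Dijkstra from 0:
Distances: {0: 0, 1: 10, 2: 3, 3: 10, 4: 4, 5: 5}
Shortest distance to 5 = 5, path = [0, 4, 5]


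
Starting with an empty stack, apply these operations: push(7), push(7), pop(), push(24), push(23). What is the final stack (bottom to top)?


push(7) -> [7]
push(7) -> [7, 7]
pop() returns 7 -> [7]
push(24) -> [7, 24]
push(23) -> [7, 24, 23]
Final stack (bottom to top): [7, 24, 23]


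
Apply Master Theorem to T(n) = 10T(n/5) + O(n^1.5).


a=10, b=5, c=1.5. log_5(10)=1.431 < c=1.5. Case 3: O(n^c) = O(n^1.500)
Complexity: O(n^1.500)


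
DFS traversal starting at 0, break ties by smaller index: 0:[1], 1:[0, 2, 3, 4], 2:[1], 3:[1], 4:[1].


DFS stack-based: start with [0]
Visit order: [0, 1, 2, 3, 4]


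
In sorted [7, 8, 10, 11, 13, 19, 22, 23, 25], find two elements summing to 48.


Two pointers: lo=0, hi=8
Found pair: (23, 25) summing to 48


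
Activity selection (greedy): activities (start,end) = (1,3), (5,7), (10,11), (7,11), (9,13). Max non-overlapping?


Greedy: pick earliest-ending, then skip overlaps.
Selected (3 activities): [(1, 3), (5, 7), (10, 11)]


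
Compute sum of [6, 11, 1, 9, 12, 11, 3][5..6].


Prefix sums: [0, 6, 17, 18, 27, 39, 50, 53]
Sum[5..6] = prefix[7] - prefix[5] = 53 - 39 = 14


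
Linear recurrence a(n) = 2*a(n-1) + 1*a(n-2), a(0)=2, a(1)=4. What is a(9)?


Build bottom-up:
...a(7)=816, a(8)=1970, a(9)=2*1970+1*816=4756


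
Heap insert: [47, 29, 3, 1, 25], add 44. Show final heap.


Append 44: [47, 29, 3, 1, 25, 44]
Bubble up: swap idx 5(44) with idx 2(3)
Result: [47, 29, 44, 1, 25, 3]


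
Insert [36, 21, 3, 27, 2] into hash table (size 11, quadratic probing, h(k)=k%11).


Insertions: 36->slot 3; 21->slot 10; 3->slot 4; 27->slot 5; 2->slot 2
Table: [None, None, 2, 36, 3, 27, None, None, None, None, 21]


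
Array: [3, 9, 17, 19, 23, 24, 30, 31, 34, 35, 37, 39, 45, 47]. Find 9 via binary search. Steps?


Search for 9:
[0,13] mid=6 arr[6]=30
[0,5] mid=2 arr[2]=17
[0,1] mid=0 arr[0]=3
[1,1] mid=1 arr[1]=9
Total: 4 comparisons


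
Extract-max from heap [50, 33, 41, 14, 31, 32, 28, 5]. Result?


Max = 50
Replace root with last, heapify down
Resulting heap: [41, 33, 32, 14, 31, 5, 28]


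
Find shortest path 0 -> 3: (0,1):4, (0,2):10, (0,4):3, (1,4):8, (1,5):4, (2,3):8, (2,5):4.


Dijkstra from 0:
Distances: {0: 0, 1: 4, 2: 10, 3: 18, 4: 3, 5: 8}
Shortest distance to 3 = 18, path = [0, 2, 3]


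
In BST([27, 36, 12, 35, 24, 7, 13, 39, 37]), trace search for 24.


BST root = 27
Search for 24: compare at each node
Path: [27, 12, 24]


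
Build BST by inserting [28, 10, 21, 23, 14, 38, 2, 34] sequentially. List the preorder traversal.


Root = 28; build tree by BST insertion.
Preorder traversal: [28, 10, 2, 21, 14, 23, 38, 34]


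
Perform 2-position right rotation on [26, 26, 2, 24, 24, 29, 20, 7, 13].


Right rotate by 2: [7, 13, 26, 26, 2, 24, 24, 29, 20]


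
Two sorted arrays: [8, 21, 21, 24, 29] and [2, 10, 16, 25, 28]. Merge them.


Compare heads, take smaller each step.
Merged: [2, 8, 10, 16, 21, 21, 24, 25, 28, 29]


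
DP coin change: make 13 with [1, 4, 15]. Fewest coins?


dp[0]=0; dp[i]=1+min(dp[i-c] for c in coins)
...dp[8]=2, dp[9]=3, dp[10]=4, dp[11]=5, dp[12]=3, dp[13]=4
Minimum coins for 13 = 4


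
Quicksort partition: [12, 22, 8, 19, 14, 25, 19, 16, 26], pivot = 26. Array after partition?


Elements <= 26 go left of pivot.
Result: [12, 22, 8, 19, 14, 25, 19, 16, 26], pivot at index 8


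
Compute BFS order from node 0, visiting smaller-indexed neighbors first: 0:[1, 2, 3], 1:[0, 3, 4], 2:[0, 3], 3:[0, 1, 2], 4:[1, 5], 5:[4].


BFS queue: start with [0]
Visit order: [0, 1, 2, 3, 4, 5]


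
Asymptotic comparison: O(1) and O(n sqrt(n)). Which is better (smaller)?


constant grows slower than n^1.5
O(1) is asymptotically smaller; O(n sqrt(n)) grows faster


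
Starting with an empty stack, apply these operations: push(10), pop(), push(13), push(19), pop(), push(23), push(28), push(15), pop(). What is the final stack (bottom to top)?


push(10) -> [10]
pop() returns 10 -> []
push(13) -> [13]
push(19) -> [13, 19]
pop() returns 19 -> [13]
push(23) -> [13, 23]
push(28) -> [13, 23, 28]
push(15) -> [13, 23, 28, 15]
pop() returns 15 -> [13, 23, 28]
Final stack (bottom to top): [13, 23, 28]


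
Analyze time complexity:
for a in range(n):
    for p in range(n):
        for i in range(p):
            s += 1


Per nesting level: O(n) * O(n) * O(n) [triangular over p] = O(n^3)
Complexity: O(n^3)


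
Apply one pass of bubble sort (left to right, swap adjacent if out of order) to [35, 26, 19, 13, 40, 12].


After one pass: [26, 19, 13, 35, 12, 40]


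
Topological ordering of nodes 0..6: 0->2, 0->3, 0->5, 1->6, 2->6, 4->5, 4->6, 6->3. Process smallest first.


Kahn's algorithm, process smallest node first
Order: [0, 1, 2, 4, 5, 6, 3]


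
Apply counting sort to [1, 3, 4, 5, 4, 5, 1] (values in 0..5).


Count array: [0, 2, 0, 1, 2, 2]
Reconstruct: [1, 1, 3, 4, 4, 5, 5]


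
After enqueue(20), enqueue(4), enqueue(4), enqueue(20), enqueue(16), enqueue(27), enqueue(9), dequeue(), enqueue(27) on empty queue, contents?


enqueue(20) -> [20]
enqueue(4) -> [20, 4]
enqueue(4) -> [20, 4, 4]
enqueue(20) -> [20, 4, 4, 20]
enqueue(16) -> [20, 4, 4, 20, 16]
enqueue(27) -> [20, 4, 4, 20, 16, 27]
enqueue(9) -> [20, 4, 4, 20, 16, 27, 9]
dequeue() returns 20 -> [4, 4, 20, 16, 27, 9]
enqueue(27) -> [4, 4, 20, 16, 27, 9, 27]
Final queue (front to back): [4, 4, 20, 16, 27, 9, 27]


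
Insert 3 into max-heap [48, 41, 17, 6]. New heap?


Append 3: [48, 41, 17, 6, 3]
Bubble up: no swaps needed
Result: [48, 41, 17, 6, 3]


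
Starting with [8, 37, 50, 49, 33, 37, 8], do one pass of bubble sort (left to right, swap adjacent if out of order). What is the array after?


After one pass: [8, 37, 49, 33, 37, 8, 50]


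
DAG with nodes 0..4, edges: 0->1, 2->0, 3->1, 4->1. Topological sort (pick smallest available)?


Kahn's algorithm, process smallest node first
Order: [2, 0, 3, 4, 1]


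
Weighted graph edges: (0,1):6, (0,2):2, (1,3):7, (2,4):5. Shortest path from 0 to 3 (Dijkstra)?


Dijkstra from 0:
Distances: {0: 0, 1: 6, 2: 2, 3: 13, 4: 7}
Shortest distance to 3 = 13, path = [0, 1, 3]


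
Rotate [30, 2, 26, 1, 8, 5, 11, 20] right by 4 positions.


Right rotate by 4: [8, 5, 11, 20, 30, 2, 26, 1]


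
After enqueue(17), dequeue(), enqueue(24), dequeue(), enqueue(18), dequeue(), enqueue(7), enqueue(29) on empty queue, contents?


enqueue(17) -> [17]
dequeue() returns 17 -> []
enqueue(24) -> [24]
dequeue() returns 24 -> []
enqueue(18) -> [18]
dequeue() returns 18 -> []
enqueue(7) -> [7]
enqueue(29) -> [7, 29]
Final queue (front to back): [7, 29]


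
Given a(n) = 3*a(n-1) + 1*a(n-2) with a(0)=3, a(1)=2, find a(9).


Build bottom-up:
...a(7)=3458, a(8)=11421, a(9)=3*11421+1*3458=37721


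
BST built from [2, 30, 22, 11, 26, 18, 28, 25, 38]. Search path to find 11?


BST root = 2
Search for 11: compare at each node
Path: [2, 30, 22, 11]
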